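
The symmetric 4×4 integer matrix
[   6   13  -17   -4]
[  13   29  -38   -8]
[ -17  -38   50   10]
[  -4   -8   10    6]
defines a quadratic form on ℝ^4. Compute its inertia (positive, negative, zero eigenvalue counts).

Answer: (4, 0, 0)

Derivation:
step 0: pivot 6 → sign +
step 1: pivot 5/6 → sign +
step 2: pivot 1/5 → sign +
step 3: pivot 2 → sign +
signature = (4, 0, 0)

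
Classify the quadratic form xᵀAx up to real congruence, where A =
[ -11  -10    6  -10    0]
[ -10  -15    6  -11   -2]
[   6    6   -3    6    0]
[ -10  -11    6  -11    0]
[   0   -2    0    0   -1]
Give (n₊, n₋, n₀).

step 0: pivot -11 → sign −
step 1: pivot -65/11 → sign −
step 2: pivot 21/65 → sign +
step 3: pivot -12/7 → sign −
step 4: row/col 4 already zero → sign 0
signature = (1, 3, 1)

Answer: (1, 3, 1)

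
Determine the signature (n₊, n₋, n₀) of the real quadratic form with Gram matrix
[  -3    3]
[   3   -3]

Answer: (0, 1, 1)

Derivation:
step 0: pivot -3 → sign −
step 1: row/col 1 already zero → sign 0
signature = (0, 1, 1)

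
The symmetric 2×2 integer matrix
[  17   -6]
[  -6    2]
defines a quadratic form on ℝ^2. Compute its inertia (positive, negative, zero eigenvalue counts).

Answer: (1, 1, 0)

Derivation:
step 0: pivot 17 → sign +
step 1: pivot -2/17 → sign −
signature = (1, 1, 0)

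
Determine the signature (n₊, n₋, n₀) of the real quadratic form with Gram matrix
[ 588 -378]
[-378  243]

Answer: (1, 0, 1)

Derivation:
step 0: pivot 588 → sign +
step 1: row/col 1 already zero → sign 0
signature = (1, 0, 1)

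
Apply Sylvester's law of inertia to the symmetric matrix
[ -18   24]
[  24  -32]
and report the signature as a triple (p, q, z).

step 0: pivot -18 → sign −
step 1: row/col 1 already zero → sign 0
signature = (0, 1, 1)

Answer: (0, 1, 1)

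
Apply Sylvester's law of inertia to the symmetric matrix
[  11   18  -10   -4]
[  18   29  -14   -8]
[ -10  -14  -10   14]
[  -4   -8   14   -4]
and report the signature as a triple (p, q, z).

step 0: pivot 11 → sign +
step 1: pivot -5/11 → sign −
step 2: pivot -34/5 → sign −
step 3: pivot 6/17 → sign +
signature = (2, 2, 0)

Answer: (2, 2, 0)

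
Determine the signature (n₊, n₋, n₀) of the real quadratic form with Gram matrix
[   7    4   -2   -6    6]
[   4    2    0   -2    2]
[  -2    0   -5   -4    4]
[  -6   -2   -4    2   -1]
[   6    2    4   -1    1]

Answer: (3, 2, 0)

Derivation:
step 0: pivot 7 → sign +
step 1: pivot -2/7 → sign −
step 2: pivot -1 → sign −
step 3: pivot 4 → sign +
step 4: pivot 3/4 → sign +
signature = (3, 2, 0)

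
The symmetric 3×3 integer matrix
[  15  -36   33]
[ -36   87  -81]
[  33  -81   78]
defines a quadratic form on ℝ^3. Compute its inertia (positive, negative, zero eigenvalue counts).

Answer: (2, 0, 1)

Derivation:
step 0: pivot 15 → sign +
step 1: pivot 3/5 → sign +
step 2: row/col 2 already zero → sign 0
signature = (2, 0, 1)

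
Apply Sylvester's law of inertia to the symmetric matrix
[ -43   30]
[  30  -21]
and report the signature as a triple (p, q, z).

Answer: (0, 2, 0)

Derivation:
step 0: pivot -43 → sign −
step 1: pivot -3/43 → sign −
signature = (0, 2, 0)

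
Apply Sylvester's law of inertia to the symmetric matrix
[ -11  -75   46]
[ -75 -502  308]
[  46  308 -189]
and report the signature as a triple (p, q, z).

step 0: pivot -11 → sign −
step 1: pivot 103/11 → sign +
step 2: pivot -3/103 → sign −
signature = (1, 2, 0)

Answer: (1, 2, 0)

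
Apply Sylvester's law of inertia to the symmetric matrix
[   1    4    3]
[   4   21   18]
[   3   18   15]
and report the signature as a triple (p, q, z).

Answer: (2, 1, 0)

Derivation:
step 0: pivot 1 → sign +
step 1: pivot 5 → sign +
step 2: pivot -6/5 → sign −
signature = (2, 1, 0)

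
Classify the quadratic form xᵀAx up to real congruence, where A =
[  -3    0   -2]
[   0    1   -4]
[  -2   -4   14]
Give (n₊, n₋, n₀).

Answer: (1, 2, 0)

Derivation:
step 0: pivot -3 → sign −
step 1: pivot 1 → sign +
step 2: pivot -2/3 → sign −
signature = (1, 2, 0)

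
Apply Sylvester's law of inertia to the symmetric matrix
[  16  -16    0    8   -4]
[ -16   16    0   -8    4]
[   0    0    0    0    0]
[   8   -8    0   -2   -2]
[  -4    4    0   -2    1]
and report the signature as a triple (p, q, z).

step 0: pivot 16 → sign +
step 1: pivot -6 → sign −
step 2: row/col 2 already zero → sign 0
step 3: row/col 3 already zero → sign 0
step 4: row/col 4 already zero → sign 0
signature = (1, 1, 3)

Answer: (1, 1, 3)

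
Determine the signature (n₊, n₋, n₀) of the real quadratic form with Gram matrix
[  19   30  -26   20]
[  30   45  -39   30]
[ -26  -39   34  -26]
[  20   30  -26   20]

step 0: pivot 19 → sign +
step 1: pivot -45/19 → sign −
step 2: pivot 1/5 → sign +
step 3: row/col 3 already zero → sign 0
signature = (2, 1, 1)

Answer: (2, 1, 1)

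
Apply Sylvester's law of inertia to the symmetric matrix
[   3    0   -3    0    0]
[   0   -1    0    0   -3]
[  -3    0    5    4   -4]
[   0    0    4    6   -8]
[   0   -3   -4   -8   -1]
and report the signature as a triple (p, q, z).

step 0: pivot 3 → sign +
step 1: pivot -1 → sign −
step 2: pivot 2 → sign +
step 3: pivot -2 → sign −
step 4: row/col 4 already zero → sign 0
signature = (2, 2, 1)

Answer: (2, 2, 1)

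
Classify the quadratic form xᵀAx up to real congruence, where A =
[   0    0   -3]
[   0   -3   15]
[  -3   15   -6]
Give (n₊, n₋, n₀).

Answer: (1, 2, 0)

Derivation:
step 0: pivot -3 → sign −
step 1: pivot 69 → sign +
step 2: pivot -3/23 → sign −
signature = (1, 2, 0)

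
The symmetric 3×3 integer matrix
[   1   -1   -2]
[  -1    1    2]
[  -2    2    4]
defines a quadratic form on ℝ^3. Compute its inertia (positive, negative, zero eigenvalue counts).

Answer: (1, 0, 2)

Derivation:
step 0: pivot 1 → sign +
step 1: row/col 1 already zero → sign 0
step 2: row/col 2 already zero → sign 0
signature = (1, 0, 2)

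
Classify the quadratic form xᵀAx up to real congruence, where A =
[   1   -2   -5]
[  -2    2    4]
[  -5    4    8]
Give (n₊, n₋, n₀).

step 0: pivot 1 → sign +
step 1: pivot -2 → sign −
step 2: pivot 1 → sign +
signature = (2, 1, 0)

Answer: (2, 1, 0)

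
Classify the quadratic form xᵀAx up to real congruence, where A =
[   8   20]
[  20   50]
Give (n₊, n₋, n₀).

Answer: (1, 0, 1)

Derivation:
step 0: pivot 8 → sign +
step 1: row/col 1 already zero → sign 0
signature = (1, 0, 1)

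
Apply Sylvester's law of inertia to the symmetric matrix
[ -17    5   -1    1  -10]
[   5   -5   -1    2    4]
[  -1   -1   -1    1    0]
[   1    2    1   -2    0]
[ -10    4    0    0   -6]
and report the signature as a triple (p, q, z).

Answer: (1, 4, 0)

Derivation:
step 0: pivot -17 → sign −
step 1: pivot -60/17 → sign −
step 2: pivot -7/15 → sign −
step 3: pivot -3/7 → sign −
step 4: pivot 1/3 → sign +
signature = (1, 4, 0)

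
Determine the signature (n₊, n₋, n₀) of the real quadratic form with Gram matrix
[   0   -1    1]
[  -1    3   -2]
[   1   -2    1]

Answer: (1, 1, 1)

Derivation:
step 0: pivot 3 → sign +
step 1: pivot -1/3 → sign −
step 2: row/col 2 already zero → sign 0
signature = (1, 1, 1)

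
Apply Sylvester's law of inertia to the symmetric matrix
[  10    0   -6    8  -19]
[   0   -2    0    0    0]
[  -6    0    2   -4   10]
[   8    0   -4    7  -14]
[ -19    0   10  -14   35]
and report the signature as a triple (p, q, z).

step 0: pivot 10 → sign +
step 1: pivot -2 → sign −
step 2: pivot -8/5 → sign −
step 3: pivot 1 → sign +
step 4: pivot -1/8 → sign −
signature = (2, 3, 0)

Answer: (2, 3, 0)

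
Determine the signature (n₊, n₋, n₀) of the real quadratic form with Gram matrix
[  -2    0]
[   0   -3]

step 0: pivot -2 → sign −
step 1: pivot -3 → sign −
signature = (0, 2, 0)

Answer: (0, 2, 0)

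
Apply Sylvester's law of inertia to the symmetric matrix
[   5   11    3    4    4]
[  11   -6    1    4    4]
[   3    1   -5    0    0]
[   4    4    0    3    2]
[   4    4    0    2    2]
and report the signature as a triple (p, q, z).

step 0: pivot 5 → sign +
step 1: pivot -151/5 → sign −
step 2: pivot -870/151 → sign −
step 3: pivot 139/145 → sign +
step 4: pivot -6/139 → sign −
signature = (2, 3, 0)

Answer: (2, 3, 0)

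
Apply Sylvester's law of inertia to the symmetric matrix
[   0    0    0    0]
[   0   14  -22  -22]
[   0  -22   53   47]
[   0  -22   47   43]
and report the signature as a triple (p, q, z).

step 0: pivot 14 → sign +
step 1: pivot 129/7 → sign +
step 2: pivot 2/43 → sign +
step 3: row/col 3 already zero → sign 0
signature = (3, 0, 1)

Answer: (3, 0, 1)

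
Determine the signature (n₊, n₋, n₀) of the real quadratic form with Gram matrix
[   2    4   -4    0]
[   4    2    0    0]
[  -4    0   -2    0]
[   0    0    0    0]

Answer: (2, 1, 1)

Derivation:
step 0: pivot 2 → sign +
step 1: pivot -6 → sign −
step 2: pivot 2/3 → sign +
step 3: row/col 3 already zero → sign 0
signature = (2, 1, 1)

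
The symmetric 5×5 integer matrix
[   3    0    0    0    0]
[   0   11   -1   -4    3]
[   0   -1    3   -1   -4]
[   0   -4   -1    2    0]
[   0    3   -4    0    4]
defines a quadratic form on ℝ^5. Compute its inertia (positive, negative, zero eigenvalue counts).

step 0: pivot 3 → sign +
step 1: pivot 11 → sign +
step 2: pivot 32/11 → sign +
step 3: pivot -3/32 → sign −
step 4: pivot 3 → sign +
signature = (4, 1, 0)

Answer: (4, 1, 0)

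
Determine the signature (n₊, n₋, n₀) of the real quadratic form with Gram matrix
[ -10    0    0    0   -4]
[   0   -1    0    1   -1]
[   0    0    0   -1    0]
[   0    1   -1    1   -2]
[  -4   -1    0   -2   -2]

Answer: (2, 3, 0)

Derivation:
step 0: pivot -10 → sign −
step 1: pivot -1 → sign −
step 2: pivot 2 → sign +
step 3: pivot -1/2 → sign −
step 4: pivot 3/5 → sign +
signature = (2, 3, 0)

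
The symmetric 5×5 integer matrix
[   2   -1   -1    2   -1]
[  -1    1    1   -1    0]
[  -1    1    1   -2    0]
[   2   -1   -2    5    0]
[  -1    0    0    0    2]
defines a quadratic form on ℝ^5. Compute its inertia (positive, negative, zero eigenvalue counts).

step 0: pivot 2 → sign +
step 1: pivot 1/2 → sign +
step 2: pivot 3 → sign +
step 3: pivot -1/3 → sign −
step 4: pivot 1 → sign +
signature = (4, 1, 0)

Answer: (4, 1, 0)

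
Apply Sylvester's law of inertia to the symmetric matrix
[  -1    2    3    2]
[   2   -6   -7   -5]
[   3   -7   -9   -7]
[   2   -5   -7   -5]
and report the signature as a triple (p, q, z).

Answer: (1, 3, 0)

Derivation:
step 0: pivot -1 → sign −
step 1: pivot -2 → sign −
step 2: pivot 1/2 → sign +
step 3: pivot -1 → sign −
signature = (1, 3, 0)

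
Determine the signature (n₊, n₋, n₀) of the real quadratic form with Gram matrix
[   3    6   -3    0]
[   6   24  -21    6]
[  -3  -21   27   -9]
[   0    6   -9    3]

step 0: pivot 3 → sign +
step 1: pivot 12 → sign +
step 2: pivot 21/4 → sign +
step 3: pivot -3/7 → sign −
signature = (3, 1, 0)

Answer: (3, 1, 0)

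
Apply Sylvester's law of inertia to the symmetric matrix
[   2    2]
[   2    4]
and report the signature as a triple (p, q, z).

Answer: (2, 0, 0)

Derivation:
step 0: pivot 2 → sign +
step 1: pivot 2 → sign +
signature = (2, 0, 0)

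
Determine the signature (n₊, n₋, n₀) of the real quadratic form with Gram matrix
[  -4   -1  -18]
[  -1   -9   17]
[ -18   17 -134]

step 0: pivot -4 → sign −
step 1: pivot -35/4 → sign −
step 2: pivot -6/35 → sign −
signature = (0, 3, 0)

Answer: (0, 3, 0)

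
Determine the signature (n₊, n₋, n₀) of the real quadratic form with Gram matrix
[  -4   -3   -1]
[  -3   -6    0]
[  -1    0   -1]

Answer: (0, 3, 0)

Derivation:
step 0: pivot -4 → sign −
step 1: pivot -15/4 → sign −
step 2: pivot -3/5 → sign −
signature = (0, 3, 0)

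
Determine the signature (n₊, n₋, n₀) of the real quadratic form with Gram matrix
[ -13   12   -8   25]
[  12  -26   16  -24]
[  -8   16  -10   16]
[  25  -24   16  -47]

Answer: (1, 3, 0)

Derivation:
step 0: pivot -13 → sign −
step 1: pivot -194/13 → sign −
step 2: pivot -10/97 → sign −
step 3: pivot 6/5 → sign +
signature = (1, 3, 0)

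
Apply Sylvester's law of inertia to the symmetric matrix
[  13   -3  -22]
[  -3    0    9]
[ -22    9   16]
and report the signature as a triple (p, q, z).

Answer: (2, 1, 0)

Derivation:
step 0: pivot 13 → sign +
step 1: pivot -9/13 → sign −
step 2: pivot 1 → sign +
signature = (2, 1, 0)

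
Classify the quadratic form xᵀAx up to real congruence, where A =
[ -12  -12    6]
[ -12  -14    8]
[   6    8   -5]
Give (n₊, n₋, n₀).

Answer: (0, 2, 1)

Derivation:
step 0: pivot -12 → sign −
step 1: pivot -2 → sign −
step 2: row/col 2 already zero → sign 0
signature = (0, 2, 1)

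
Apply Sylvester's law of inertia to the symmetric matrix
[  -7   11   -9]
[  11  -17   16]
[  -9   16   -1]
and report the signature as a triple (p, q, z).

Answer: (1, 2, 0)

Derivation:
step 0: pivot -7 → sign −
step 1: pivot 2/7 → sign +
step 2: pivot -3/2 → sign −
signature = (1, 2, 0)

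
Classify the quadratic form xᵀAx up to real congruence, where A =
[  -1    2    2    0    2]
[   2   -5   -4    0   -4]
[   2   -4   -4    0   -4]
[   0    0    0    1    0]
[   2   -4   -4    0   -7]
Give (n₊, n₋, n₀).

Answer: (1, 3, 1)

Derivation:
step 0: pivot -1 → sign −
step 1: pivot -1 → sign −
step 2: pivot 1 → sign +
step 3: pivot -3 → sign −
step 4: row/col 4 already zero → sign 0
signature = (1, 3, 1)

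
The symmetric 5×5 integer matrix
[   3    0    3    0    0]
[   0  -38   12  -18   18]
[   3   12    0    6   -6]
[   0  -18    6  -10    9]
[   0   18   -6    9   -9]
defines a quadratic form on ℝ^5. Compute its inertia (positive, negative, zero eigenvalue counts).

Answer: (2, 3, 0)

Derivation:
step 0: pivot 3 → sign +
step 1: pivot -38 → sign −
step 2: pivot 15/19 → sign +
step 3: pivot -8/5 → sign −
step 4: pivot -3/8 → sign −
signature = (2, 3, 0)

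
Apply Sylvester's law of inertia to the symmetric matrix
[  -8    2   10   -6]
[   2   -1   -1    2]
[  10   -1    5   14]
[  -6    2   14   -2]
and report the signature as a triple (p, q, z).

Answer: (2, 2, 0)

Derivation:
step 0: pivot -8 → sign −
step 1: pivot -1/2 → sign −
step 2: pivot 22 → sign +
step 3: pivot 1/11 → sign +
signature = (2, 2, 0)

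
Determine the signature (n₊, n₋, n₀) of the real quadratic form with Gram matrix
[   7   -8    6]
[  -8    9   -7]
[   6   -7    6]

Answer: (2, 1, 0)

Derivation:
step 0: pivot 7 → sign +
step 1: pivot -1/7 → sign −
step 2: pivot 1 → sign +
signature = (2, 1, 0)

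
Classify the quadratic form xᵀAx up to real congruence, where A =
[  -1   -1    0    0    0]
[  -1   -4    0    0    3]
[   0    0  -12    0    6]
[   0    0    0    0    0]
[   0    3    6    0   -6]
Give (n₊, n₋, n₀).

Answer: (0, 3, 2)

Derivation:
step 0: pivot -1 → sign −
step 1: pivot -3 → sign −
step 2: pivot -12 → sign −
step 3: row/col 3 already zero → sign 0
step 4: row/col 4 already zero → sign 0
signature = (0, 3, 2)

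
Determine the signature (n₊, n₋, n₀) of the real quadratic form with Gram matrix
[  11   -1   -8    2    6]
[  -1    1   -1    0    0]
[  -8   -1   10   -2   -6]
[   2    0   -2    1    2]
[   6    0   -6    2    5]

step 0: pivot 11 → sign +
step 1: pivot 10/11 → sign +
step 2: pivot 9/10 → sign +
step 3: pivot 5/9 → sign +
step 4: pivot 1/5 → sign +
signature = (5, 0, 0)

Answer: (5, 0, 0)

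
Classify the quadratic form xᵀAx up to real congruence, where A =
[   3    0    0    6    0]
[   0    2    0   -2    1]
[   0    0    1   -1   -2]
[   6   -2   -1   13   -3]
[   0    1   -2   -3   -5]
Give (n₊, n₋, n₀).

step 0: pivot 3 → sign +
step 1: pivot 2 → sign +
step 2: pivot 1 → sign +
step 3: pivot -2 → sign −
step 4: pivot -3/2 → sign −
signature = (3, 2, 0)

Answer: (3, 2, 0)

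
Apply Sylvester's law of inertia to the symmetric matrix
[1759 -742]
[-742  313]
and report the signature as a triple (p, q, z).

step 0: pivot 1759 → sign +
step 1: pivot 3/1759 → sign +
signature = (2, 0, 0)

Answer: (2, 0, 0)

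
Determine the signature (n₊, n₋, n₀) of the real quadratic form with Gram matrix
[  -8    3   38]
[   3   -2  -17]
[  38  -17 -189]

step 0: pivot -8 → sign −
step 1: pivot -7/8 → sign −
step 2: pivot 1/7 → sign +
signature = (1, 2, 0)

Answer: (1, 2, 0)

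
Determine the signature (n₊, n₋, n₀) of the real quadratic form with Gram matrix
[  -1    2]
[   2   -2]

Answer: (1, 1, 0)

Derivation:
step 0: pivot -1 → sign −
step 1: pivot 2 → sign +
signature = (1, 1, 0)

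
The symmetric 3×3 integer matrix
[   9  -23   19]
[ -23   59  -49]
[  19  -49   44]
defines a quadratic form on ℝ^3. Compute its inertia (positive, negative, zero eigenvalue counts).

step 0: pivot 9 → sign +
step 1: pivot 2/9 → sign +
step 2: pivot 3 → sign +
signature = (3, 0, 0)

Answer: (3, 0, 0)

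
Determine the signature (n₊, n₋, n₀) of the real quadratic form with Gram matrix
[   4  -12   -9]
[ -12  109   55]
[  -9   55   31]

Answer: (3, 0, 0)

Derivation:
step 0: pivot 4 → sign +
step 1: pivot 73 → sign +
step 2: pivot 3/292 → sign +
signature = (3, 0, 0)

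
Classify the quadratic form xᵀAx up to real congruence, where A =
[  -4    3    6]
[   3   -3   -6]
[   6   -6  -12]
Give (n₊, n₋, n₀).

Answer: (0, 2, 1)

Derivation:
step 0: pivot -4 → sign −
step 1: pivot -3/4 → sign −
step 2: row/col 2 already zero → sign 0
signature = (0, 2, 1)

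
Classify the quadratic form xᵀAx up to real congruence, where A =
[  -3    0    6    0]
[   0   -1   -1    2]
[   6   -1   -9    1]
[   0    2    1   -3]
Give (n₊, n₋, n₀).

Answer: (2, 2, 0)

Derivation:
step 0: pivot -3 → sign −
step 1: pivot -1 → sign −
step 2: pivot 4 → sign +
step 3: pivot 3/4 → sign +
signature = (2, 2, 0)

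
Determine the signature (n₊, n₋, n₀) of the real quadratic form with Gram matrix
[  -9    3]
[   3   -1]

step 0: pivot -9 → sign −
step 1: row/col 1 already zero → sign 0
signature = (0, 1, 1)

Answer: (0, 1, 1)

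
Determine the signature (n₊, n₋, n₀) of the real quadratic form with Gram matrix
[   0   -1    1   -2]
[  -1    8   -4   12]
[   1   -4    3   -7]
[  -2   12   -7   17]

Answer: (2, 2, 0)

Derivation:
step 0: pivot 8 → sign +
step 1: pivot -1/8 → sign −
step 2: pivot 3 → sign +
step 3: pivot -2 → sign −
signature = (2, 2, 0)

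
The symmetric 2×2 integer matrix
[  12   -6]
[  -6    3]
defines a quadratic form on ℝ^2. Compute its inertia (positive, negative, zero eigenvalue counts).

Answer: (1, 0, 1)

Derivation:
step 0: pivot 12 → sign +
step 1: row/col 1 already zero → sign 0
signature = (1, 0, 1)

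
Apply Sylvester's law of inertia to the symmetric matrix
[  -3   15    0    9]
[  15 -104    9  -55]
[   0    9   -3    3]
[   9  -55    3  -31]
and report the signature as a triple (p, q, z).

step 0: pivot -3 → sign −
step 1: pivot -29 → sign −
step 2: pivot -6/29 → sign −
step 3: pivot -1/2 → sign −
signature = (0, 4, 0)

Answer: (0, 4, 0)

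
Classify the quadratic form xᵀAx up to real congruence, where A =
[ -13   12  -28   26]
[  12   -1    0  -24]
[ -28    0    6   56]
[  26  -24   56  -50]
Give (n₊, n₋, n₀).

step 0: pivot -13 → sign −
step 1: pivot 131/13 → sign +
step 2: pivot 2/131 → sign +
step 3: pivot 2 → sign +
signature = (3, 1, 0)

Answer: (3, 1, 0)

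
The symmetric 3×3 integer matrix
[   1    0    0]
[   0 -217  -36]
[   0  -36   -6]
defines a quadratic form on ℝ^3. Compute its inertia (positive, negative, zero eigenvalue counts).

step 0: pivot 1 → sign +
step 1: pivot -217 → sign −
step 2: pivot -6/217 → sign −
signature = (1, 2, 0)

Answer: (1, 2, 0)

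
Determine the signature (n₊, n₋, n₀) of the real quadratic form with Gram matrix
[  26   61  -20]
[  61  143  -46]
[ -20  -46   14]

Answer: (2, 1, 0)

Derivation:
step 0: pivot 26 → sign +
step 1: pivot -3/26 → sign −
step 2: pivot 6 → sign +
signature = (2, 1, 0)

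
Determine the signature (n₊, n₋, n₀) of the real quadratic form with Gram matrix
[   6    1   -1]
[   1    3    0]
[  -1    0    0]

step 0: pivot 6 → sign +
step 1: pivot 17/6 → sign +
step 2: pivot -3/17 → sign −
signature = (2, 1, 0)

Answer: (2, 1, 0)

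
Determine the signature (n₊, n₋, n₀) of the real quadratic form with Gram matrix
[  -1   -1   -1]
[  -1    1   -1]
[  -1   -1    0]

step 0: pivot -1 → sign −
step 1: pivot 2 → sign +
step 2: pivot 1 → sign +
signature = (2, 1, 0)

Answer: (2, 1, 0)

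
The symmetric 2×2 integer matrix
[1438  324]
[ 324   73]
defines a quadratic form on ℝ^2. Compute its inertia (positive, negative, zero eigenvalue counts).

Answer: (1, 1, 0)

Derivation:
step 0: pivot 1438 → sign +
step 1: pivot -1/719 → sign −
signature = (1, 1, 0)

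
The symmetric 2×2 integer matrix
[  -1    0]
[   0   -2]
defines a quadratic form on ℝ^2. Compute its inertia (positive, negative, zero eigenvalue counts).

Answer: (0, 2, 0)

Derivation:
step 0: pivot -1 → sign −
step 1: pivot -2 → sign −
signature = (0, 2, 0)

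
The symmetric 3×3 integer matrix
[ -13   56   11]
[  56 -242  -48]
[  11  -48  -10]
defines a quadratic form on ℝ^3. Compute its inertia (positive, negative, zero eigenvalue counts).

Answer: (0, 3, 0)

Derivation:
step 0: pivot -13 → sign −
step 1: pivot -10/13 → sign −
step 2: pivot -1/5 → sign −
signature = (0, 3, 0)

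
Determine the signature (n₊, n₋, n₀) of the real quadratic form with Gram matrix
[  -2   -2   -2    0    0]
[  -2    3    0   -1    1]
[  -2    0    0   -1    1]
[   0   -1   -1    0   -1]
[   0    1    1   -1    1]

Answer: (3, 2, 0)

Derivation:
step 0: pivot -2 → sign −
step 1: pivot 5 → sign +
step 2: pivot 6/5 → sign +
step 3: pivot -1/2 → sign −
step 4: pivot 1 → sign +
signature = (3, 2, 0)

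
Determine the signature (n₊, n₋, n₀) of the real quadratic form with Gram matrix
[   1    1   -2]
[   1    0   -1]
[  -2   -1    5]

Answer: (2, 1, 0)

Derivation:
step 0: pivot 1 → sign +
step 1: pivot -1 → sign −
step 2: pivot 2 → sign +
signature = (2, 1, 0)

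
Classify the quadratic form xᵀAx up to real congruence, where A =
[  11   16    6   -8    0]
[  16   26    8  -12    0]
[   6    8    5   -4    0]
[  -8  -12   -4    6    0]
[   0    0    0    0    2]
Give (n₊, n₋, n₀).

Answer: (5, 0, 0)

Derivation:
step 0: pivot 11 → sign +
step 1: pivot 30/11 → sign +
step 2: pivot 23/15 → sign +
step 3: pivot 2/23 → sign +
step 4: pivot 2 → sign +
signature = (5, 0, 0)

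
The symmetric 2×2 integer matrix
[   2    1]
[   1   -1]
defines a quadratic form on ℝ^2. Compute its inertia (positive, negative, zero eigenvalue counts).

Answer: (1, 1, 0)

Derivation:
step 0: pivot 2 → sign +
step 1: pivot -3/2 → sign −
signature = (1, 1, 0)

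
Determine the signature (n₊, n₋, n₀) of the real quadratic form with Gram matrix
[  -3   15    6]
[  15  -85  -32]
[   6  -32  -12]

step 0: pivot -3 → sign −
step 1: pivot -10 → sign −
step 2: pivot 2/5 → sign +
signature = (1, 2, 0)

Answer: (1, 2, 0)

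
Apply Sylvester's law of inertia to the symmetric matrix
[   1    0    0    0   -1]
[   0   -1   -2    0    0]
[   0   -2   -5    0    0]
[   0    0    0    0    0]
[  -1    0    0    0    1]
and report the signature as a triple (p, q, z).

Answer: (1, 2, 2)

Derivation:
step 0: pivot 1 → sign +
step 1: pivot -1 → sign −
step 2: pivot -1 → sign −
step 3: row/col 3 already zero → sign 0
step 4: row/col 4 already zero → sign 0
signature = (1, 2, 2)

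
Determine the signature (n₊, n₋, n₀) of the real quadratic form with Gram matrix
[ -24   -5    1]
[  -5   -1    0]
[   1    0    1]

step 0: pivot -24 → sign −
step 1: pivot 1/24 → sign +
step 2: row/col 2 already zero → sign 0
signature = (1, 1, 1)

Answer: (1, 1, 1)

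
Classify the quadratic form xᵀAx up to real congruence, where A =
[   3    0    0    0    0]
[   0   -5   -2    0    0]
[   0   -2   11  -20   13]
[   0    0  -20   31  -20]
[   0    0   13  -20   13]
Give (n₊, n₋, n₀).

step 0: pivot 3 → sign +
step 1: pivot -5 → sign −
step 2: pivot 59/5 → sign +
step 3: pivot -171/59 → sign −
step 4: pivot 2/19 → sign +
signature = (3, 2, 0)

Answer: (3, 2, 0)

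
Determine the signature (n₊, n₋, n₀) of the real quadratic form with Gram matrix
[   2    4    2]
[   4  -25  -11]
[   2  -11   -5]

step 0: pivot 2 → sign +
step 1: pivot -33 → sign −
step 2: pivot -2/11 → sign −
signature = (1, 2, 0)

Answer: (1, 2, 0)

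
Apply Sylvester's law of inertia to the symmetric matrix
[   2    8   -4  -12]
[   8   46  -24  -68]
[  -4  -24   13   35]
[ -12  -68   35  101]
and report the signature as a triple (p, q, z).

Answer: (3, 0, 1)

Derivation:
step 0: pivot 2 → sign +
step 1: pivot 14 → sign +
step 2: pivot 3/7 → sign +
step 3: row/col 3 already zero → sign 0
signature = (3, 0, 1)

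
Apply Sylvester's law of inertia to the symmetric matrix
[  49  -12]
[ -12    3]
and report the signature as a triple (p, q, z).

step 0: pivot 49 → sign +
step 1: pivot 3/49 → sign +
signature = (2, 0, 0)

Answer: (2, 0, 0)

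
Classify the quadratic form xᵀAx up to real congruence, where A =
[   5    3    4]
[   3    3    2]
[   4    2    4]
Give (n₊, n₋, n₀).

Answer: (3, 0, 0)

Derivation:
step 0: pivot 5 → sign +
step 1: pivot 6/5 → sign +
step 2: pivot 2/3 → sign +
signature = (3, 0, 0)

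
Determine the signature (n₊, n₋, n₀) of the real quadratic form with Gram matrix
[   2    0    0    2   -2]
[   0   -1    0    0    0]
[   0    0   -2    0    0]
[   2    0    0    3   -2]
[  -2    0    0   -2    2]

step 0: pivot 2 → sign +
step 1: pivot -1 → sign −
step 2: pivot -2 → sign −
step 3: pivot 1 → sign +
step 4: row/col 4 already zero → sign 0
signature = (2, 2, 1)

Answer: (2, 2, 1)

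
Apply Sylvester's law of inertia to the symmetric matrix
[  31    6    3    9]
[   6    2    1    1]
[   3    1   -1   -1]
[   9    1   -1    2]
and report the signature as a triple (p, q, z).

Answer: (3, 1, 0)

Derivation:
step 0: pivot 31 → sign +
step 1: pivot 26/31 → sign +
step 2: pivot -3/2 → sign −
step 3: pivot 3/13 → sign +
signature = (3, 1, 0)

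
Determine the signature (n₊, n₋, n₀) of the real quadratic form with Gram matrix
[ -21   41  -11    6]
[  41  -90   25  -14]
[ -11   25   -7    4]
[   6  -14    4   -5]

Answer: (1, 3, 0)

Derivation:
step 0: pivot -21 → sign −
step 1: pivot -209/21 → sign −
step 2: pivot 2/209 → sign +
step 3: pivot -3 → sign −
signature = (1, 3, 0)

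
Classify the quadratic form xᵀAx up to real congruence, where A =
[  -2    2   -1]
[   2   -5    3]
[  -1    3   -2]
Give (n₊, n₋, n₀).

step 0: pivot -2 → sign −
step 1: pivot -3 → sign −
step 2: pivot -1/6 → sign −
signature = (0, 3, 0)

Answer: (0, 3, 0)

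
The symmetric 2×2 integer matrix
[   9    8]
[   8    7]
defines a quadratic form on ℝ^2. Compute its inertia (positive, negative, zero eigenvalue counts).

Answer: (1, 1, 0)

Derivation:
step 0: pivot 9 → sign +
step 1: pivot -1/9 → sign −
signature = (1, 1, 0)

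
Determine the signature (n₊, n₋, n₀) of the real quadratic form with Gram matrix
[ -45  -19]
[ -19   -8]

step 0: pivot -45 → sign −
step 1: pivot 1/45 → sign +
signature = (1, 1, 0)

Answer: (1, 1, 0)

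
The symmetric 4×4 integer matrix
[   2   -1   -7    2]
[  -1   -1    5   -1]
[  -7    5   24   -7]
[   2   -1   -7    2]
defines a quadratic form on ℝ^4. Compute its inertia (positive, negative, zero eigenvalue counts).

Answer: (2, 1, 1)

Derivation:
step 0: pivot 2 → sign +
step 1: pivot -3/2 → sign −
step 2: pivot 1 → sign +
step 3: row/col 3 already zero → sign 0
signature = (2, 1, 1)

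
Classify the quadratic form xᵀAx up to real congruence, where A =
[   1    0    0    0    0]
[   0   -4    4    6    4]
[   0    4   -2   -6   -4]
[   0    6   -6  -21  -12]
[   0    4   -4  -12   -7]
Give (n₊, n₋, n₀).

step 0: pivot 1 → sign +
step 1: pivot -4 → sign −
step 2: pivot 2 → sign +
step 3: pivot -12 → sign −
step 4: row/col 4 already zero → sign 0
signature = (2, 2, 1)

Answer: (2, 2, 1)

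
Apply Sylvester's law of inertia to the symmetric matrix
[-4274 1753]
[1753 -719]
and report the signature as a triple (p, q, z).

step 0: pivot -4274 → sign −
step 1: pivot 3/4274 → sign +
signature = (1, 1, 0)

Answer: (1, 1, 0)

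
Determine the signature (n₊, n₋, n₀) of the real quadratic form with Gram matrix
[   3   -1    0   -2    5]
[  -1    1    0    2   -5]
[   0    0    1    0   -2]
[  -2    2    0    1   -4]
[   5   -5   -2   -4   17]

Answer: (3, 1, 1)

Derivation:
step 0: pivot 3 → sign +
step 1: pivot 2/3 → sign +
step 2: pivot 1 → sign +
step 3: pivot -3 → sign −
step 4: row/col 4 already zero → sign 0
signature = (3, 1, 1)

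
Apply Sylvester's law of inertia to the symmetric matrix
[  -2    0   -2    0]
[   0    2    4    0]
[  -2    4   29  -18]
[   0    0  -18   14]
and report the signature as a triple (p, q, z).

Answer: (2, 2, 0)

Derivation:
step 0: pivot -2 → sign −
step 1: pivot 2 → sign +
step 2: pivot 23 → sign +
step 3: pivot -2/23 → sign −
signature = (2, 2, 0)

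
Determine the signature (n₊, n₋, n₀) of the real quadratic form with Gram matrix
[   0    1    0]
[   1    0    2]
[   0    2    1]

Answer: (2, 1, 0)

Derivation:
step 0: pivot 2 → sign +
step 1: pivot -1/2 → sign −
step 2: pivot 1 → sign +
signature = (2, 1, 0)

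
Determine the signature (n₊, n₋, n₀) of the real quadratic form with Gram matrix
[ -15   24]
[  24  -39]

step 0: pivot -15 → sign −
step 1: pivot -3/5 → sign −
signature = (0, 2, 0)

Answer: (0, 2, 0)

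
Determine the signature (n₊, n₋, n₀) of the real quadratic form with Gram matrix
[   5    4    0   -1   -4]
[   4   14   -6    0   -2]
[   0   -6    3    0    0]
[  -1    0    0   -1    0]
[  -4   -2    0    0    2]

step 0: pivot 5 → sign +
step 1: pivot 54/5 → sign +
step 2: pivot -1/3 → sign −
step 3: pivot -2/3 → sign −
step 4: row/col 4 already zero → sign 0
signature = (2, 2, 1)

Answer: (2, 2, 1)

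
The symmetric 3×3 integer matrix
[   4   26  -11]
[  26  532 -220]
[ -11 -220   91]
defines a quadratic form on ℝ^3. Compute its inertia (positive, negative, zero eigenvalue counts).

Answer: (2, 0, 1)

Derivation:
step 0: pivot 4 → sign +
step 1: pivot 363 → sign +
step 2: row/col 2 already zero → sign 0
signature = (2, 0, 1)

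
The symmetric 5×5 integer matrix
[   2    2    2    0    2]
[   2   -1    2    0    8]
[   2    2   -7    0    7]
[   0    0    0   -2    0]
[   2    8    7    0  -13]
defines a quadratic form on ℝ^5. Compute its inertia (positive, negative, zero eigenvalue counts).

Answer: (1, 4, 0)

Derivation:
step 0: pivot 2 → sign +
step 1: pivot -3 → sign −
step 2: pivot -9 → sign −
step 3: pivot -2 → sign −
step 4: pivot -2/9 → sign −
signature = (1, 4, 0)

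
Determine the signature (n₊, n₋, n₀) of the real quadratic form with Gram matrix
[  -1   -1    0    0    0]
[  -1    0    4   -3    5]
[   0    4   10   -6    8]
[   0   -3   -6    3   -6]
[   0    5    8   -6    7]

step 0: pivot -1 → sign −
step 1: pivot 1 → sign +
step 2: pivot -6 → sign −
step 3: pivot 6 → sign +
step 4: pivot -3/2 → sign −
signature = (2, 3, 0)

Answer: (2, 3, 0)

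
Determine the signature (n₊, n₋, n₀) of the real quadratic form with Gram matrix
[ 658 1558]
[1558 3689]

step 0: pivot 658 → sign +
step 1: pivot -1/329 → sign −
signature = (1, 1, 0)

Answer: (1, 1, 0)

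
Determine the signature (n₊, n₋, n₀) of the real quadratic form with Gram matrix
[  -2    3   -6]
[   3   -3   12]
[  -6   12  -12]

Answer: (1, 1, 1)

Derivation:
step 0: pivot -2 → sign −
step 1: pivot 3/2 → sign +
step 2: row/col 2 already zero → sign 0
signature = (1, 1, 1)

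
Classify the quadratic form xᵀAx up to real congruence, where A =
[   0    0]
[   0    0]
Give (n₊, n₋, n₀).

step 0: row/col 0 already zero → sign 0
step 1: row/col 1 already zero → sign 0
signature = (0, 0, 2)

Answer: (0, 0, 2)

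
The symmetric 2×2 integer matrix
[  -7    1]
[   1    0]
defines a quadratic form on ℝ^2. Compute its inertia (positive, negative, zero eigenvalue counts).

Answer: (1, 1, 0)

Derivation:
step 0: pivot -7 → sign −
step 1: pivot 1/7 → sign +
signature = (1, 1, 0)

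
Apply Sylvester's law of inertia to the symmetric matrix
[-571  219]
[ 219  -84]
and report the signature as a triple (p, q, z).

step 0: pivot -571 → sign −
step 1: pivot -3/571 → sign −
signature = (0, 2, 0)

Answer: (0, 2, 0)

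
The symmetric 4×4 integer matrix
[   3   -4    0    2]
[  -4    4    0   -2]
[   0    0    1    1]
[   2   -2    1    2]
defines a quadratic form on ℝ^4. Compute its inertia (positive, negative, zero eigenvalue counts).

Answer: (2, 1, 1)

Derivation:
step 0: pivot 3 → sign +
step 1: pivot -4/3 → sign −
step 2: pivot 1 → sign +
step 3: row/col 3 already zero → sign 0
signature = (2, 1, 1)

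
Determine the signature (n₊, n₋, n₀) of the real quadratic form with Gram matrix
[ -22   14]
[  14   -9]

step 0: pivot -22 → sign −
step 1: pivot -1/11 → sign −
signature = (0, 2, 0)

Answer: (0, 2, 0)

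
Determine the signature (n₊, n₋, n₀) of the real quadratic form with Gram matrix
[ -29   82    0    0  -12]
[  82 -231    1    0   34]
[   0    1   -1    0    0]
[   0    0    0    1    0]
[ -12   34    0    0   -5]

step 0: pivot -29 → sign −
step 1: pivot 25/29 → sign +
step 2: pivot -54/25 → sign −
step 3: pivot 1 → sign +
step 4: pivot -1/27 → sign −
signature = (2, 3, 0)

Answer: (2, 3, 0)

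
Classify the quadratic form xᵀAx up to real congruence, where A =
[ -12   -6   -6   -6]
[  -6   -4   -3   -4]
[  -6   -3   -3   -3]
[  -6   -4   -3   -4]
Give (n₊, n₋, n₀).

step 0: pivot -12 → sign −
step 1: pivot -1 → sign −
step 2: row/col 2 already zero → sign 0
step 3: row/col 3 already zero → sign 0
signature = (0, 2, 2)

Answer: (0, 2, 2)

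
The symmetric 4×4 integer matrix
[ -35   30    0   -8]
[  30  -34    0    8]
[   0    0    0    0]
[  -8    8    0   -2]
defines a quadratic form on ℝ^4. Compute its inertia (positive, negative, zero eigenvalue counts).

step 0: pivot -35 → sign −
step 1: pivot -58/7 → sign −
step 2: pivot -2/145 → sign −
step 3: row/col 3 already zero → sign 0
signature = (0, 3, 1)

Answer: (0, 3, 1)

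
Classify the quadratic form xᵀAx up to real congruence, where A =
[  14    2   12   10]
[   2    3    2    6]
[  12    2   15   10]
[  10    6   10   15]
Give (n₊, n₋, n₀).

step 0: pivot 14 → sign +
step 1: pivot 19/7 → sign +
step 2: pivot 89/19 → sign +
step 3: pivot -3/89 → sign −
signature = (3, 1, 0)

Answer: (3, 1, 0)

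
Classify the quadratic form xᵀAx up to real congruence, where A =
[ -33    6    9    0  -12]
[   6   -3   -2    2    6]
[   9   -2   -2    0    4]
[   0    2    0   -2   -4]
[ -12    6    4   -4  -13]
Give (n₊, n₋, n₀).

Answer: (1, 4, 0)

Derivation:
step 0: pivot -33 → sign −
step 1: pivot -21/11 → sign −
step 2: pivot 11/21 → sign +
step 3: pivot -2/11 → sign −
step 4: pivot -1 → sign −
signature = (1, 4, 0)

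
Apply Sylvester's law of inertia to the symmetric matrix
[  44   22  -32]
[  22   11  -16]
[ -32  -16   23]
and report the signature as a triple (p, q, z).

Answer: (1, 1, 1)

Derivation:
step 0: pivot 44 → sign +
step 1: pivot -3/11 → sign −
step 2: row/col 2 already zero → sign 0
signature = (1, 1, 1)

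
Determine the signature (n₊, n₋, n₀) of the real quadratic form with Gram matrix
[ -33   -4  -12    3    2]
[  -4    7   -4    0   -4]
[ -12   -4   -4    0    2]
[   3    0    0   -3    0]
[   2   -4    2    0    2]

Answer: (2, 3, 0)

Derivation:
step 0: pivot -33 → sign −
step 1: pivot 247/33 → sign +
step 2: pivot -124/247 → sign −
step 3: pivot 6/31 → sign +
step 4: pivot -1 → sign −
signature = (2, 3, 0)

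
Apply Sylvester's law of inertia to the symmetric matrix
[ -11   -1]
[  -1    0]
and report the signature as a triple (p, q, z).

Answer: (1, 1, 0)

Derivation:
step 0: pivot -11 → sign −
step 1: pivot 1/11 → sign +
signature = (1, 1, 0)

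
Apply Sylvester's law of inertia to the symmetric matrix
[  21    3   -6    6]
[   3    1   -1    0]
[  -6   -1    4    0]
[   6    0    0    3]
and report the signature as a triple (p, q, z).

Answer: (3, 1, 0)

Derivation:
step 0: pivot 21 → sign +
step 1: pivot 4/7 → sign +
step 2: pivot 9/4 → sign +
step 3: pivot -1 → sign −
signature = (3, 1, 0)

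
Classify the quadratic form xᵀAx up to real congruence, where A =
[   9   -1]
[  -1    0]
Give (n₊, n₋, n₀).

Answer: (1, 1, 0)

Derivation:
step 0: pivot 9 → sign +
step 1: pivot -1/9 → sign −
signature = (1, 1, 0)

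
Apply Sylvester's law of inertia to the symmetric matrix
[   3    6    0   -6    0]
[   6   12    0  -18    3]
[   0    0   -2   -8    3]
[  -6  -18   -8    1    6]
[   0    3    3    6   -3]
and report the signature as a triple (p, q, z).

Answer: (3, 2, 0)

Derivation:
step 0: pivot 3 → sign +
step 1: pivot -2 → sign −
step 2: pivot 21 → sign +
step 3: pivot -12/7 → sign −
step 4: pivot 3/4 → sign +
signature = (3, 2, 0)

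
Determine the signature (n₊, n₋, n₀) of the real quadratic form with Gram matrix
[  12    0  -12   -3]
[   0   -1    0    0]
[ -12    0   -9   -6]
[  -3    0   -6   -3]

Answer: (2, 2, 0)

Derivation:
step 0: pivot 12 → sign +
step 1: pivot -1 → sign −
step 2: pivot -21 → sign −
step 3: pivot 3/28 → sign +
signature = (2, 2, 0)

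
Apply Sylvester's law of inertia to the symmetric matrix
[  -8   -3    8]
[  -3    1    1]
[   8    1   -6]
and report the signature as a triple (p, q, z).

Answer: (2, 1, 0)

Derivation:
step 0: pivot -8 → sign −
step 1: pivot 17/8 → sign +
step 2: pivot 2/17 → sign +
signature = (2, 1, 0)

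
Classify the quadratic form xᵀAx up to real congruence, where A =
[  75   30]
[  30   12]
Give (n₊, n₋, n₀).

step 0: pivot 75 → sign +
step 1: row/col 1 already zero → sign 0
signature = (1, 0, 1)

Answer: (1, 0, 1)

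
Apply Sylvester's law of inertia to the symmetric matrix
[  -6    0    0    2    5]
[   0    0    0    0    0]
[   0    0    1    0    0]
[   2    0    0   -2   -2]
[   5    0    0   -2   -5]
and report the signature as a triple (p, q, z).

step 0: pivot -6 → sign −
step 1: pivot 1 → sign +
step 2: pivot -4/3 → sign −
step 3: pivot -3/4 → sign −
step 4: row/col 4 already zero → sign 0
signature = (1, 3, 1)

Answer: (1, 3, 1)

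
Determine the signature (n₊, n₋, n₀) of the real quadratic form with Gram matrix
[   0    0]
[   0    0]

step 0: row/col 0 already zero → sign 0
step 1: row/col 1 already zero → sign 0
signature = (0, 0, 2)

Answer: (0, 0, 2)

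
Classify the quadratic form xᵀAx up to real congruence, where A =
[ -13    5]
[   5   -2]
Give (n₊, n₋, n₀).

step 0: pivot -13 → sign −
step 1: pivot -1/13 → sign −
signature = (0, 2, 0)

Answer: (0, 2, 0)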